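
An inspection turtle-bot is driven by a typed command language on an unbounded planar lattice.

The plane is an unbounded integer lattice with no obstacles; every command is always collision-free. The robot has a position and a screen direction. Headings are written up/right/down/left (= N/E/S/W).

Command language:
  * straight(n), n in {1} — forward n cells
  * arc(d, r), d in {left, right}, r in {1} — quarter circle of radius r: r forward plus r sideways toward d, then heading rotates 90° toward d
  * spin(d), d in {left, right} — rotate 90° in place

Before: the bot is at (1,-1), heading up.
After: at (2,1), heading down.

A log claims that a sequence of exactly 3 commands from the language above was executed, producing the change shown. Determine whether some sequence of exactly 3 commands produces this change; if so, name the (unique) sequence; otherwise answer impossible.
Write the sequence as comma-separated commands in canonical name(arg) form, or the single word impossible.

straight(1), arc(right, 1), spin(right)

key: cell and facing (now S) both changed — the 3 commands mix motion and turning
initial: at (1,-1), heading up
t=1 straight(1) ⇒ at (1,0), heading up
t=2 arc(right, 1) ⇒ at (2,1), heading right
t=3 spin(right) ⇒ at (2,1), heading down
no rival 3-sequence matches.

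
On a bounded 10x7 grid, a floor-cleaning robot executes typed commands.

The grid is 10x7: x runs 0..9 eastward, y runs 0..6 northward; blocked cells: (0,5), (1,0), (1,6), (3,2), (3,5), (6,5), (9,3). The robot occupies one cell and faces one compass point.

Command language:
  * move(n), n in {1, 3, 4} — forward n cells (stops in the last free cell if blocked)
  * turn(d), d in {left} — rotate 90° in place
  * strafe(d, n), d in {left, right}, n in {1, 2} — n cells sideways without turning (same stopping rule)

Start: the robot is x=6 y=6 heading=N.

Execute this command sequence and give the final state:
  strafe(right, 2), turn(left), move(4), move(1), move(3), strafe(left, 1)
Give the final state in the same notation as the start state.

x=2 y=5 heading=W

begin: x=6 y=6 heading=N
[1] after strafe(right, 2): x=8 y=6 heading=N
[2] after turn(left): x=8 y=6 heading=W
[3] after move(4): x=4 y=6 heading=W
[4] after move(1): x=3 y=6 heading=W
[5] after move(3): x=2 y=6 heading=W
[6] after strafe(left, 1): x=2 y=5 heading=W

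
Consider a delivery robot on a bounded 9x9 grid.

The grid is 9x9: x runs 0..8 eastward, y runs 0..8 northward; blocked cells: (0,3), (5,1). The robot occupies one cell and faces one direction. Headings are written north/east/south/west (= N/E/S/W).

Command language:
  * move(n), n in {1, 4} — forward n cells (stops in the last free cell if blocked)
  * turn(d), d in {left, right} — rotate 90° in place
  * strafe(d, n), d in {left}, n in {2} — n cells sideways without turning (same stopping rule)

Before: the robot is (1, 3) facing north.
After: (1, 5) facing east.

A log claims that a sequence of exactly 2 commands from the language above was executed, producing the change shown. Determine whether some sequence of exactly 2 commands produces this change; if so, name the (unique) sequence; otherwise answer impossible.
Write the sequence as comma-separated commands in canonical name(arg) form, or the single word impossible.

key: cell and facing (now E) both changed — the 2 commands mix motion and turning
from: (1, 3) facing north
t=1 turn(right) ⇒ (1, 3) facing east
t=2 strafe(left, 2) ⇒ (1, 5) facing east
all 25 alternatives checked — unique.

turn(right), strafe(left, 2)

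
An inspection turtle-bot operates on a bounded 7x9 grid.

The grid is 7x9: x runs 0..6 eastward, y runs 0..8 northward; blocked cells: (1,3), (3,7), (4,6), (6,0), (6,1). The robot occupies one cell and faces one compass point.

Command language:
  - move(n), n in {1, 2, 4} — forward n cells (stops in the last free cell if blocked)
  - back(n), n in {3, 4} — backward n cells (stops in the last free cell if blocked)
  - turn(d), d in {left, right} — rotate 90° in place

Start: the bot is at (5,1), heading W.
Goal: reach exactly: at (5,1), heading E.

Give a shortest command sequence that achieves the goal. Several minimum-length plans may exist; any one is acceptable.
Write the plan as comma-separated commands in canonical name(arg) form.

initial: at (5,1), heading W
t=1 turn(right) ⇒ at (5,1), heading N
t=2 turn(right) ⇒ at (5,1), heading E
nothing shorter than 2 reaches the goal.

turn(right), turn(right)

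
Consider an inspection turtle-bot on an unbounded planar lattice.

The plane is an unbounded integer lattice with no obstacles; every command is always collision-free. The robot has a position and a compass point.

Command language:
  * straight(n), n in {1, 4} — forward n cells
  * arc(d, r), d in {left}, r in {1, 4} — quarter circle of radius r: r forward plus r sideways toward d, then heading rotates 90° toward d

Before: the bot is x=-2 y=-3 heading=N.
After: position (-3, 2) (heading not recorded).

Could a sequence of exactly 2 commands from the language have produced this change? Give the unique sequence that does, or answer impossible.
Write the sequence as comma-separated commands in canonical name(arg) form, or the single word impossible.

straight(4), arc(left, 1)

key: order matters: swapping straight(4) and arc(left, 1) lands elsewhere
initial: x=-2 y=-3 heading=N
step 1 (straight(4)): x=-2 y=1 heading=N
step 2 (arc(left, 1)): x=-3 y=2 heading=W
all 16 alternatives checked — unique.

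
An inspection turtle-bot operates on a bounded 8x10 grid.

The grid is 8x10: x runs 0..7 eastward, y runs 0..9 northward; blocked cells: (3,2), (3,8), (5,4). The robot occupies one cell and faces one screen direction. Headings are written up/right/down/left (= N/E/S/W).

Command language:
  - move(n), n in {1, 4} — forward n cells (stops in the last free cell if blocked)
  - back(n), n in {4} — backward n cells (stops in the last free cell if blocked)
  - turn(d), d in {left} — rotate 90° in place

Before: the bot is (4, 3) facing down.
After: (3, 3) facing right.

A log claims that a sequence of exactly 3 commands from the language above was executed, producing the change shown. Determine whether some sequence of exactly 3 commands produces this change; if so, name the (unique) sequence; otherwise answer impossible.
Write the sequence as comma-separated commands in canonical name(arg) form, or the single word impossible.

key: running back(4) before turn(left) would end elsewhere — order is forced
start: (4, 3) facing down
[1] after turn(left): (4, 3) facing right
[2] after move(4): (7, 3) facing right
[3] after back(4): (3, 3) facing right
no rival 3-sequence matches.

turn(left), move(4), back(4)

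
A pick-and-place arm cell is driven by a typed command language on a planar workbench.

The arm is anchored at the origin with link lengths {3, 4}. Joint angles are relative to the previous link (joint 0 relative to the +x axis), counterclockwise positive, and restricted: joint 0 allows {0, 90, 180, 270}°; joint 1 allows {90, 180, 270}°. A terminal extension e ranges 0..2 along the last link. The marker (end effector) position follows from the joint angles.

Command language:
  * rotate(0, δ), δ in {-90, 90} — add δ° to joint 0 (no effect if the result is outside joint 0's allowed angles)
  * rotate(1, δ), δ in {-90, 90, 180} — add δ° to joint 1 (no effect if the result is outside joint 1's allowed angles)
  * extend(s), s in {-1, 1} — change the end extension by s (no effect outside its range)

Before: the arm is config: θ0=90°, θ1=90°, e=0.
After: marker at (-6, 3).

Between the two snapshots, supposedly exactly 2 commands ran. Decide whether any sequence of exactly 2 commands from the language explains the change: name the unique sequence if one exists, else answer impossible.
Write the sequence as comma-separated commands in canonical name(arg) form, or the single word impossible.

from: config: θ0=90°, θ1=90°, e=0
step 1 (extend(1)): config: θ0=90°, θ1=90°, e=1
step 2 (extend(1)): config: θ0=90°, θ1=90°, e=2
no rival 2-sequence matches.

extend(1), extend(1)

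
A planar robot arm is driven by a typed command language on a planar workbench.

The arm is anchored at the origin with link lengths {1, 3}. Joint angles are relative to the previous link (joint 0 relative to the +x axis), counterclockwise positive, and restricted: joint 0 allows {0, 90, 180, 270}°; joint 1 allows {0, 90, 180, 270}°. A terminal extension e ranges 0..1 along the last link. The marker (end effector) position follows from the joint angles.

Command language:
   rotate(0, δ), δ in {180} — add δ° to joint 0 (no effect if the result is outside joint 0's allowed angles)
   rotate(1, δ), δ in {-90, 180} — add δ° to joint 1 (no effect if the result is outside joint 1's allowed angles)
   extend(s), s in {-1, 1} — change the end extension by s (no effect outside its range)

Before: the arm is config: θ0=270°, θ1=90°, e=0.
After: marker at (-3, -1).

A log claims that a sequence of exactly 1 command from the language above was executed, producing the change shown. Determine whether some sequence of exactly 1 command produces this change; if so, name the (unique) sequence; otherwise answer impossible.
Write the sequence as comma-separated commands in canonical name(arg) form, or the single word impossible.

rotate(1, 180)

t0: config: θ0=270°, θ1=90°, e=0
step 1 (rotate(1, 180)): config: θ0=270°, θ1=270°, e=0
no rival 1-sequence matches.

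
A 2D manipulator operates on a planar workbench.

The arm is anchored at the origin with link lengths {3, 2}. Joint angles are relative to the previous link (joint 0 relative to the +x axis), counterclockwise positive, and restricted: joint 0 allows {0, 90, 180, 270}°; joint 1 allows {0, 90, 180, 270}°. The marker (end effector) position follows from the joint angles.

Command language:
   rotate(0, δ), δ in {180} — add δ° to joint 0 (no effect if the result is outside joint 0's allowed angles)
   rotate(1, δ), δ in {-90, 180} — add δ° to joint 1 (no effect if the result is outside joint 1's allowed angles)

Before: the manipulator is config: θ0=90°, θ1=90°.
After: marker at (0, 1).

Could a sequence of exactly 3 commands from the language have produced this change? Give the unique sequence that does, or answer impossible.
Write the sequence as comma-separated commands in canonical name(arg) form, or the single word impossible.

start: config: θ0=90°, θ1=90°
t=1 rotate(1, -90) ⇒ config: θ0=90°, θ1=0°
t=2 rotate(1, -90) ⇒ config: θ0=90°, θ1=270°
t=3 rotate(1, -90) ⇒ config: θ0=90°, θ1=180°
all 27 alternatives checked — unique.

rotate(1, -90), rotate(1, -90), rotate(1, -90)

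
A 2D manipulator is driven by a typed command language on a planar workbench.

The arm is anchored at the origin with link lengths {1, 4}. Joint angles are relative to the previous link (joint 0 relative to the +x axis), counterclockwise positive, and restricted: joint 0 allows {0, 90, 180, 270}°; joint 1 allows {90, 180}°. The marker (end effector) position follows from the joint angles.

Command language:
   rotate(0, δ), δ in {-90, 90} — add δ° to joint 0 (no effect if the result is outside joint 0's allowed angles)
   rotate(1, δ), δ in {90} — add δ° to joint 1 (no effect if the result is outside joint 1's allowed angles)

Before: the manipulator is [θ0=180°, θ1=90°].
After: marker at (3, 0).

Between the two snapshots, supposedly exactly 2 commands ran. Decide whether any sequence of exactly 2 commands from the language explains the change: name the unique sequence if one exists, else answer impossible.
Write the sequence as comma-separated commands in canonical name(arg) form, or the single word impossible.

rotate(1, 90), rotate(1, 90)

t0: [θ0=180°, θ1=90°]
t=1 rotate(1, 90) ⇒ [θ0=180°, θ1=180°]
t=2 rotate(1, 90) ⇒ [θ0=180°, θ1=180°]
all 9 alternatives checked — unique.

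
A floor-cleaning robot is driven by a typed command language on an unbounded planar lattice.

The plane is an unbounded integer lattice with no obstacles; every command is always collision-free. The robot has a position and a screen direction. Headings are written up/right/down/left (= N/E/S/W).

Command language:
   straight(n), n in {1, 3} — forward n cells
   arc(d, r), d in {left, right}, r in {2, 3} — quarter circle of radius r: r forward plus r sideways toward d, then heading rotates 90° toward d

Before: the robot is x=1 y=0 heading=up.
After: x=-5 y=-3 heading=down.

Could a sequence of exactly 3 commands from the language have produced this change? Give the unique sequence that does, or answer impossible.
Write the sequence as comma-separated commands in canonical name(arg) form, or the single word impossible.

arc(left, 3), arc(left, 3), straight(3)

key: order matters: swapping arc(left, 3) and straight(3) lands elsewhere
from: x=1 y=0 heading=up
1. arc(left, 3) → x=-2 y=3 heading=left
2. arc(left, 3) → x=-5 y=0 heading=down
3. straight(3) → x=-5 y=-3 heading=down
all 216 alternatives checked — unique.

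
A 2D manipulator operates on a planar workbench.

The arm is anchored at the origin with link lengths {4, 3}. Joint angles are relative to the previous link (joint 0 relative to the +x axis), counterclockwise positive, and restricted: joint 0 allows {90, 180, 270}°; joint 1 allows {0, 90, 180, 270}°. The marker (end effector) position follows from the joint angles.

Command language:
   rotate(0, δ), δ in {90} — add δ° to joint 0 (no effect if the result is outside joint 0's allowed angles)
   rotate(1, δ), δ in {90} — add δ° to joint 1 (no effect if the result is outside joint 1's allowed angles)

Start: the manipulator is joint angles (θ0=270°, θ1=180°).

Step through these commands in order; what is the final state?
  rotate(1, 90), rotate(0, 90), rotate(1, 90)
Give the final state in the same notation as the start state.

joint angles (θ0=270°, θ1=0°)

t0: joint angles (θ0=270°, θ1=180°)
step 1 (rotate(1, 90)): joint angles (θ0=270°, θ1=270°)
step 2 (rotate(0, 90)): joint angles (θ0=270°, θ1=270°)
step 3 (rotate(1, 90)): joint angles (θ0=270°, θ1=0°)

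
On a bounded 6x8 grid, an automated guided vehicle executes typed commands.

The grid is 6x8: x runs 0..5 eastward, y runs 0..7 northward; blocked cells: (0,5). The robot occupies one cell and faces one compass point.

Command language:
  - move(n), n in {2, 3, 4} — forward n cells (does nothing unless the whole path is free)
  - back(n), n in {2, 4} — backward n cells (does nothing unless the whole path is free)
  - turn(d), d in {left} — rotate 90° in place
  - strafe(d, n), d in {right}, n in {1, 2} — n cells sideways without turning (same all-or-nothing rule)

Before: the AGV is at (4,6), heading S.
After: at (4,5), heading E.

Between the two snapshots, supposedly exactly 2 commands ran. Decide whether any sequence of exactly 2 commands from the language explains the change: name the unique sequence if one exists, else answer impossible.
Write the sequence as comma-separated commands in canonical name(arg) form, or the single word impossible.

turn(left), strafe(right, 1)

key: position moved to (4,5) AND the heading swung to E — translation plus rotation needed
from: at (4,6), heading S
step 1 (turn(left)): at (4,6), heading E
step 2 (strafe(right, 1)): at (4,5), heading E
no rival 2-sequence matches.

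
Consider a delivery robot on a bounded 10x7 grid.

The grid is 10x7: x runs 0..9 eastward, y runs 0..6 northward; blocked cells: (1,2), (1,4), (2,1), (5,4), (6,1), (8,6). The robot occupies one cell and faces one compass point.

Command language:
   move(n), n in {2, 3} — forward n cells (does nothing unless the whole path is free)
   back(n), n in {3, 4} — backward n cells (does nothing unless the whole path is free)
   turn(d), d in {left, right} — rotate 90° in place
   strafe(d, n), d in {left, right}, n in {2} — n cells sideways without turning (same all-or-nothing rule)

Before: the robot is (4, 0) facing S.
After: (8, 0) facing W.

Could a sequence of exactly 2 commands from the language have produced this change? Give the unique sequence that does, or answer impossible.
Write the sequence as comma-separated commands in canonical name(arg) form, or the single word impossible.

key: order matters: swapping turn(right) and back(4) lands elsewhere
t0: (4, 0) facing S
t=1 turn(right) ⇒ (4, 0) facing W
t=2 back(4) ⇒ (8, 0) facing W
uniquely the one of 64 2-step routes that fits.

turn(right), back(4)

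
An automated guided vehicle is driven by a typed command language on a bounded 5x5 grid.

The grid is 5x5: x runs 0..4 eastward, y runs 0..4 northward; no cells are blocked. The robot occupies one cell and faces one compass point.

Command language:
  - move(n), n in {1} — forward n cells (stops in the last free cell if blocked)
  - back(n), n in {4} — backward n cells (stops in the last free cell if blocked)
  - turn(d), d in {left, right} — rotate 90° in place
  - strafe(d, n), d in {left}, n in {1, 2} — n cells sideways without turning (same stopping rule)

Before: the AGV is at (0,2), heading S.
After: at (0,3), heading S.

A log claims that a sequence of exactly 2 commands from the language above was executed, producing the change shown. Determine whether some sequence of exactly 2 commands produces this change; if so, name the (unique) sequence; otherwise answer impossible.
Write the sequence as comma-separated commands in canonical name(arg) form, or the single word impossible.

back(4), move(1)

key: order matters: swapping back(4) and move(1) lands elsewhere
t0: at (0,2), heading S
t=1 back(4) ⇒ at (0,4), heading S
t=2 move(1) ⇒ at (0,3), heading S
no rival 2-sequence matches.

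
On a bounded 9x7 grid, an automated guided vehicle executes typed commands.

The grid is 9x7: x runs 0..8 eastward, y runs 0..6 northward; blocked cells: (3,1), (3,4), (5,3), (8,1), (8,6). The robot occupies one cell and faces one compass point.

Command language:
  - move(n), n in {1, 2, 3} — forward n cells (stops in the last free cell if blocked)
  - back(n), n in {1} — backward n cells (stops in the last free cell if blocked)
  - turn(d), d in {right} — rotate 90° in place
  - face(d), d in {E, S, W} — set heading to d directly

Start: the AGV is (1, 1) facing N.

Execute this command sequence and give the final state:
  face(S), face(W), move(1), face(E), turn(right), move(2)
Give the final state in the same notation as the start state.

(0, 0) facing S

start: (1, 1) facing N
step 1 (face(S)): (1, 1) facing S
step 2 (face(W)): (1, 1) facing W
step 3 (move(1)): (0, 1) facing W
step 4 (face(E)): (0, 1) facing E
step 5 (turn(right)): (0, 1) facing S
step 6 (move(2)): (0, 0) facing S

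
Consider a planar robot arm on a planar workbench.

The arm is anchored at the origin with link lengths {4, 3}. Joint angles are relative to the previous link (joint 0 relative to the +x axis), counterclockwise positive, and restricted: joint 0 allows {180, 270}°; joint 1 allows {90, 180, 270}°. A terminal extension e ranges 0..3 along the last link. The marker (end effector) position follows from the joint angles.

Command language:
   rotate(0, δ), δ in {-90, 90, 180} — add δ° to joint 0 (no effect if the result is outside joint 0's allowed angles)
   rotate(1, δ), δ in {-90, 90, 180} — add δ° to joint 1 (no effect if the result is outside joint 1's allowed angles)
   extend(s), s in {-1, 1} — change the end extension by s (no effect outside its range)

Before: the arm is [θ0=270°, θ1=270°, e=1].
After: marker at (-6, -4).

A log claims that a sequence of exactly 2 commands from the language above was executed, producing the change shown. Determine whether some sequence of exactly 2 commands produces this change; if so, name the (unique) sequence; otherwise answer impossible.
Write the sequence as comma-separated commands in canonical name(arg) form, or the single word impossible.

begin: [θ0=270°, θ1=270°, e=1]
t=1 extend(1) ⇒ [θ0=270°, θ1=270°, e=2]
t=2 extend(1) ⇒ [θ0=270°, θ1=270°, e=3]
no other 2-command option fits: unique.

extend(1), extend(1)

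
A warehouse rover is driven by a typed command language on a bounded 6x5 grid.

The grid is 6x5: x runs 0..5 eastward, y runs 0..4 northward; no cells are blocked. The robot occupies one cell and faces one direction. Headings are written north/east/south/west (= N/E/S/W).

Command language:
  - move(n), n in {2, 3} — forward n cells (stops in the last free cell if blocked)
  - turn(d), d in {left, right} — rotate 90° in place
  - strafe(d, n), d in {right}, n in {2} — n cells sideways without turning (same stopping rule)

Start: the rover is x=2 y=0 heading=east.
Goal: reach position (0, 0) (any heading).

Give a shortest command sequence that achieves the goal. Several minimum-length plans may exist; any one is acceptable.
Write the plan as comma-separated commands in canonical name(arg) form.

initial: x=2 y=0 heading=east
step 1 (turn(right)): x=2 y=0 heading=south
step 2 (strafe(right, 2)): x=0 y=0 heading=south
nothing shorter than 2 reaches the goal.

turn(right), strafe(right, 2)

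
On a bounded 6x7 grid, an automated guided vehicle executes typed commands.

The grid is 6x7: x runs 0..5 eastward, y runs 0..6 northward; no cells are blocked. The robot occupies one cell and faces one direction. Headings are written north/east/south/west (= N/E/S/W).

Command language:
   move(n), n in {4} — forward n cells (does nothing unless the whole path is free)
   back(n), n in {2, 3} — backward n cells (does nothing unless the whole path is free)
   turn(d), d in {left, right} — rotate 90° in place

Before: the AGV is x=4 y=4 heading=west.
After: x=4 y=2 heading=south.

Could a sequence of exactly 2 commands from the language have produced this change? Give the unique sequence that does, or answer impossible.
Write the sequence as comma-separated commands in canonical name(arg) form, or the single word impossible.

impossible

all 25 sequences checked — none match.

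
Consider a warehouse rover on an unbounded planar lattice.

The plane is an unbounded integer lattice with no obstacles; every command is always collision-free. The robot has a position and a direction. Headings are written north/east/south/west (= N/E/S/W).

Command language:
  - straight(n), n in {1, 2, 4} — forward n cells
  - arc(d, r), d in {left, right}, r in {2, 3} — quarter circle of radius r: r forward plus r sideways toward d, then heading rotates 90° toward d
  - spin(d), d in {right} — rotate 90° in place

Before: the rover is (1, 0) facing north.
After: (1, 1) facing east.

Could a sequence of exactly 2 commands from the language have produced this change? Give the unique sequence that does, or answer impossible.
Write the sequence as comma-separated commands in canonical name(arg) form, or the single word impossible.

straight(1), spin(right)

key: position moved to (1,1) AND the heading swung to E — translation plus rotation needed
start: (1, 0) facing north
1. straight(1) → (1, 1) facing north
2. spin(right) → (1, 1) facing east
all 64 alternatives checked — unique.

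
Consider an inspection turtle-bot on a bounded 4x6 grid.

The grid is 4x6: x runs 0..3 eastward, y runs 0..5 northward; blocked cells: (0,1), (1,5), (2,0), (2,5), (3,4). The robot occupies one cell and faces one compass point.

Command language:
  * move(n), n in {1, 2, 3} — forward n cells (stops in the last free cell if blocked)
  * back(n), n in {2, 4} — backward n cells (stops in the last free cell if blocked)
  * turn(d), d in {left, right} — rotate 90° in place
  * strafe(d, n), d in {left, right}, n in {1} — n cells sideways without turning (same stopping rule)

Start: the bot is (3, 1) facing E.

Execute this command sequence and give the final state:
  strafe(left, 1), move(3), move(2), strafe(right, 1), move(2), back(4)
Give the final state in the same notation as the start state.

begin: (3, 1) facing E
t=1 strafe(left, 1) ⇒ (3, 2) facing E
t=2 move(3) ⇒ (3, 2) facing E
t=3 move(2) ⇒ (3, 2) facing E
t=4 strafe(right, 1) ⇒ (3, 1) facing E
t=5 move(2) ⇒ (3, 1) facing E
t=6 back(4) ⇒ (1, 1) facing E

(1, 1) facing E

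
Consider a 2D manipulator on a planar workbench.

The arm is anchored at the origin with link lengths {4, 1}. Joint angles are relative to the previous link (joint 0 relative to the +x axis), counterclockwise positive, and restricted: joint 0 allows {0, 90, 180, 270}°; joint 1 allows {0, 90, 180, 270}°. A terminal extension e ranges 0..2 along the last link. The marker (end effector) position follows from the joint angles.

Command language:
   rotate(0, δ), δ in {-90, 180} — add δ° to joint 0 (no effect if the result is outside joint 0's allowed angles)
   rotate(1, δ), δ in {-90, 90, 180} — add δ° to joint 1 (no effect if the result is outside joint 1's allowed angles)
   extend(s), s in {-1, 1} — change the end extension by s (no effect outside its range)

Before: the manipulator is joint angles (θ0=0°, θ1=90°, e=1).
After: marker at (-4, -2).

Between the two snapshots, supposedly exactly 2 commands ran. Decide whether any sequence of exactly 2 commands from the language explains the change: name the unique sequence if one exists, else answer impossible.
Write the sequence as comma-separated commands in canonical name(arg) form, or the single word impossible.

rotate(0, -90), rotate(0, -90)

start: joint angles (θ0=0°, θ1=90°, e=1)
1. rotate(0, -90) → joint angles (θ0=270°, θ1=90°, e=1)
2. rotate(0, -90) → joint angles (θ0=180°, θ1=90°, e=1)
uniquely the one of 49 2-step routes that fits.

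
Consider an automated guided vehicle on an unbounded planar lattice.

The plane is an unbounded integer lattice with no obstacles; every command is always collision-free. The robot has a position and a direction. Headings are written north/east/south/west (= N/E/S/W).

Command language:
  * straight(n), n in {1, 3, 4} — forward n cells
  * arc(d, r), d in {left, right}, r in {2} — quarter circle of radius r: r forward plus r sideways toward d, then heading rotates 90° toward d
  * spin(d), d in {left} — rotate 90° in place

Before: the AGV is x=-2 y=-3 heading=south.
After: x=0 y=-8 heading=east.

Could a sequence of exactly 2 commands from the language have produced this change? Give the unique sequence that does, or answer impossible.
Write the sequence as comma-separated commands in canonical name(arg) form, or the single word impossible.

straight(3), arc(left, 2)

key: cell and facing (now E) both changed — the 2 commands mix motion and turning
initial: x=-2 y=-3 heading=south
1. straight(3) → x=-2 y=-6 heading=south
2. arc(left, 2) → x=0 y=-8 heading=east
all 36 alternatives checked — unique.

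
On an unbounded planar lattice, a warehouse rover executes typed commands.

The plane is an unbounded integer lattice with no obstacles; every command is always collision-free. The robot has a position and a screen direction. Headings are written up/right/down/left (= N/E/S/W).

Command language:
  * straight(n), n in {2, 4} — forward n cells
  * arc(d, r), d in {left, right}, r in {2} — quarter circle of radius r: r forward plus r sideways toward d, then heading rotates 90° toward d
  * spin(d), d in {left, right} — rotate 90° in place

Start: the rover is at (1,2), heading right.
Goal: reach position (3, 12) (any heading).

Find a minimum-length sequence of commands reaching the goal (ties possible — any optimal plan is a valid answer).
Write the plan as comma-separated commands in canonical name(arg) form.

begin: at (1,2), heading right
t=1 arc(left, 2) ⇒ at (3,4), heading up
t=2 straight(4) ⇒ at (3,8), heading up
t=3 straight(4) ⇒ at (3,12), heading up
nothing shorter than 3 reaches the goal.

arc(left, 2), straight(4), straight(4)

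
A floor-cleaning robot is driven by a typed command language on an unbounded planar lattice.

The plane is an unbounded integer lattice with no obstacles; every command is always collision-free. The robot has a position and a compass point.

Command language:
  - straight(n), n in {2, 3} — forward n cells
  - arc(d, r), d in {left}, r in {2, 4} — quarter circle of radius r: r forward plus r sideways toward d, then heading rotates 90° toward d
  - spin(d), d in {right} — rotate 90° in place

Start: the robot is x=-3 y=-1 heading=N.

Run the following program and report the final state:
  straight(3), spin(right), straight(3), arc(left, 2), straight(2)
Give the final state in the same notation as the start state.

initial: x=-3 y=-1 heading=N
[1] after straight(3): x=-3 y=2 heading=N
[2] after spin(right): x=-3 y=2 heading=E
[3] after straight(3): x=0 y=2 heading=E
[4] after arc(left, 2): x=2 y=4 heading=N
[5] after straight(2): x=2 y=6 heading=N

x=2 y=6 heading=N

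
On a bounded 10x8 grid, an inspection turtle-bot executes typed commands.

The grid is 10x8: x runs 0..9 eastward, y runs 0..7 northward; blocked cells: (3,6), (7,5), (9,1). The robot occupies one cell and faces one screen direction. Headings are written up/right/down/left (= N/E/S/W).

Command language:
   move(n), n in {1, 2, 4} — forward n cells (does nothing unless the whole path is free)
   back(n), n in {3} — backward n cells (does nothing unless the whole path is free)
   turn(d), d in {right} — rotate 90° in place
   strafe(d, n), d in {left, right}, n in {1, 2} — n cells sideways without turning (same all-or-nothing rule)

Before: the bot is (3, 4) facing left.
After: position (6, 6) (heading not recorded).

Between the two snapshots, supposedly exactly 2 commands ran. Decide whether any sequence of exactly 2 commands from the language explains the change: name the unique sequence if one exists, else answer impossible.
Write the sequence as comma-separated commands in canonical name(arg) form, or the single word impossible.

back(3), strafe(right, 2)

key: order matters: swapping back(3) and strafe(right, 2) lands elsewhere
begin: (3, 4) facing left
t=1 back(3) ⇒ (6, 4) facing left
t=2 strafe(right, 2) ⇒ (6, 6) facing left
uniquely the one of 81 2-step routes that fits.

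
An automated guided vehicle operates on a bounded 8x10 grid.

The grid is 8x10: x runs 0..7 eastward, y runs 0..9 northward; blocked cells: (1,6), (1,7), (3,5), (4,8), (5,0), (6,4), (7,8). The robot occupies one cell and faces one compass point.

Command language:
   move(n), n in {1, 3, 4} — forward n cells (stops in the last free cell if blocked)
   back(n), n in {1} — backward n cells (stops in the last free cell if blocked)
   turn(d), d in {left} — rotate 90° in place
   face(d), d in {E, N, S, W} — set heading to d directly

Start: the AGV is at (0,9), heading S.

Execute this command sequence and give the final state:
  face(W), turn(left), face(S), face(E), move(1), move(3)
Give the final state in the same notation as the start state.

at (4,9), heading E

begin: at (0,9), heading S
1. face(W) → at (0,9), heading W
2. turn(left) → at (0,9), heading S
3. face(S) → at (0,9), heading S
4. face(E) → at (0,9), heading E
5. move(1) → at (1,9), heading E
6. move(3) → at (4,9), heading E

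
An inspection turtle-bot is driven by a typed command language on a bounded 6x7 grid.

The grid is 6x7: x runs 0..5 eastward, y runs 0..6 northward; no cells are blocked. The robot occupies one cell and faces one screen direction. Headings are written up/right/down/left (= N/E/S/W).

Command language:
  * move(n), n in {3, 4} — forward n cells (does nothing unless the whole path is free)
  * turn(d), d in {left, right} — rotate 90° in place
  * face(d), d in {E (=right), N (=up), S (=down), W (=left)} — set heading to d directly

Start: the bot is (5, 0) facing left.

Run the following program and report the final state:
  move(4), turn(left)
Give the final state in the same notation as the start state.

(1, 0) facing down

initial: (5, 0) facing left
[1] after move(4): (1, 0) facing left
[2] after turn(left): (1, 0) facing down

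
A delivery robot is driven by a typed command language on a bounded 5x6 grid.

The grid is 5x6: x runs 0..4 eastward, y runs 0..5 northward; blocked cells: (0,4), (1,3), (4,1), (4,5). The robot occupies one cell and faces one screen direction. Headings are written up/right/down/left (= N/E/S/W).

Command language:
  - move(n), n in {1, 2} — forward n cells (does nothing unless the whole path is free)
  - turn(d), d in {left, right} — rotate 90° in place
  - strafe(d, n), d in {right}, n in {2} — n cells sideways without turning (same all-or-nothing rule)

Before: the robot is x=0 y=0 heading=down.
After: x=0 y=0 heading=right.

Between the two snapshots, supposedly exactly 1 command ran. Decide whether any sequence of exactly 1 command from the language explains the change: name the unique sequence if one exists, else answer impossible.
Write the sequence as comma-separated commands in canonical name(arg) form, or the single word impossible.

key: (0,0) unchanged — the single command moves nothing
initial: x=0 y=0 heading=down
step 1 (turn(left)): x=0 y=0 heading=right
no rival 1-sequence matches.

turn(left)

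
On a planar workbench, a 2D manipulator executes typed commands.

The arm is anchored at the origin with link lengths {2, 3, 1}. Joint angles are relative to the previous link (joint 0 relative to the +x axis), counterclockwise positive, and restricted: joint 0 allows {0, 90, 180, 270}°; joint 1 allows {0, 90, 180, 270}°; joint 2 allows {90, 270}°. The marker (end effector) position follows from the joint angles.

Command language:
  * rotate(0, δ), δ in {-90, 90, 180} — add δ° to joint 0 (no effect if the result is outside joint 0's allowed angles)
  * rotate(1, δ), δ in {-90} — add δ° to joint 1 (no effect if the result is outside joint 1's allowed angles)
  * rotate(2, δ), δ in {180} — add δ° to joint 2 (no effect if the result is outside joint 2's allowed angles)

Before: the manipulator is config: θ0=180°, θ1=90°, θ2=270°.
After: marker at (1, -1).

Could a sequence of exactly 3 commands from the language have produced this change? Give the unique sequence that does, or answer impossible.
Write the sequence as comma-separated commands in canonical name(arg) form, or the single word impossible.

rotate(1, -90), rotate(1, -90), rotate(1, -90)

initial: config: θ0=180°, θ1=90°, θ2=270°
step 1 (rotate(1, -90)): config: θ0=180°, θ1=0°, θ2=270°
step 2 (rotate(1, -90)): config: θ0=180°, θ1=270°, θ2=270°
step 3 (rotate(1, -90)): config: θ0=180°, θ1=180°, θ2=270°
no rival 3-sequence matches.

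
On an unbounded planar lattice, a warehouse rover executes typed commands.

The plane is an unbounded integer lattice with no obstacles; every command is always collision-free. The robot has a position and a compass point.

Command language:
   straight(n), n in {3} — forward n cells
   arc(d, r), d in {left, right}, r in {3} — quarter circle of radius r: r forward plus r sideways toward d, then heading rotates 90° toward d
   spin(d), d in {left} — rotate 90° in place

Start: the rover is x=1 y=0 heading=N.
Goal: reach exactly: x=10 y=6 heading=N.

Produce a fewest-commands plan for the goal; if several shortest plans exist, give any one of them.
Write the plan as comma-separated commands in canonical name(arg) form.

from: x=1 y=0 heading=N
1. arc(right, 3) → x=4 y=3 heading=E
2. straight(3) → x=7 y=3 heading=E
3. arc(left, 3) → x=10 y=6 heading=N
shorter routes all fall short; 3 is best.

arc(right, 3), straight(3), arc(left, 3)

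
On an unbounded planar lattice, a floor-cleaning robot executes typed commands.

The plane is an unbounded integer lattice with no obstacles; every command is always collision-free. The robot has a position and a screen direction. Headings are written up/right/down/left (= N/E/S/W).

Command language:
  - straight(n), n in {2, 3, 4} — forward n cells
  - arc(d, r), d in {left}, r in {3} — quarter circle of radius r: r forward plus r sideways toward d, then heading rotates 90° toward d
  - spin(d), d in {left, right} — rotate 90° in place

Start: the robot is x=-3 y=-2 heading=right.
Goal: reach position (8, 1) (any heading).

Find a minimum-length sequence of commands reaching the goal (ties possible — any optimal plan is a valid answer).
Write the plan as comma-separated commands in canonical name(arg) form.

from: x=-3 y=-2 heading=right
1. straight(4) → x=1 y=-2 heading=right
2. straight(4) → x=5 y=-2 heading=right
3. arc(left, 3) → x=8 y=1 heading=up
shorter routes all fall short; 3 is best.

straight(4), straight(4), arc(left, 3)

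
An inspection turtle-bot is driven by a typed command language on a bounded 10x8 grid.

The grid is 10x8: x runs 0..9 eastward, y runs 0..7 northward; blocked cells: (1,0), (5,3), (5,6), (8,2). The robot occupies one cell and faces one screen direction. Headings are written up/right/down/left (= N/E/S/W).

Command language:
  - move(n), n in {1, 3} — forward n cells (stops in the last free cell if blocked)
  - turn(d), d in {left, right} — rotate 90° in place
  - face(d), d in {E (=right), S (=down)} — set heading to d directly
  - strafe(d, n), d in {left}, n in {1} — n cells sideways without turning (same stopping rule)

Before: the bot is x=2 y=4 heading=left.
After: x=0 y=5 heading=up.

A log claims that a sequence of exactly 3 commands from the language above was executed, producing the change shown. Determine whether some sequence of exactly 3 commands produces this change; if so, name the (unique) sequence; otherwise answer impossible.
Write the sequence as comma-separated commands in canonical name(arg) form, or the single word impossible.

key: running move(1) before move(3) would end elsewhere — order is forced
start: x=2 y=4 heading=left
t=1 move(3) ⇒ x=0 y=4 heading=left
t=2 turn(right) ⇒ x=0 y=4 heading=up
t=3 move(1) ⇒ x=0 y=5 heading=up
no rival 3-sequence matches.

move(3), turn(right), move(1)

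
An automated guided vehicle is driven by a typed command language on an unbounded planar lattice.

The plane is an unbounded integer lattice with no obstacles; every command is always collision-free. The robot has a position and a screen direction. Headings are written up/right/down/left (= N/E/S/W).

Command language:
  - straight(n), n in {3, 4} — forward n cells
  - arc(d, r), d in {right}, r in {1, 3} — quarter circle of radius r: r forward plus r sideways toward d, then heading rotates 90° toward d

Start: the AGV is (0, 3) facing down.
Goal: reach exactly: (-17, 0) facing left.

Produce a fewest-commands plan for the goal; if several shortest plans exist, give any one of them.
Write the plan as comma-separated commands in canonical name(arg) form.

arc(right, 3), straight(3), straight(3), straight(4), straight(4)

start: (0, 3) facing down
step 1 (arc(right, 3)): (-3, 0) facing left
step 2 (straight(3)): (-6, 0) facing left
step 3 (straight(3)): (-9, 0) facing left
step 4 (straight(4)): (-13, 0) facing left
step 5 (straight(4)): (-17, 0) facing left
shorter routes all fall short; 5 is best.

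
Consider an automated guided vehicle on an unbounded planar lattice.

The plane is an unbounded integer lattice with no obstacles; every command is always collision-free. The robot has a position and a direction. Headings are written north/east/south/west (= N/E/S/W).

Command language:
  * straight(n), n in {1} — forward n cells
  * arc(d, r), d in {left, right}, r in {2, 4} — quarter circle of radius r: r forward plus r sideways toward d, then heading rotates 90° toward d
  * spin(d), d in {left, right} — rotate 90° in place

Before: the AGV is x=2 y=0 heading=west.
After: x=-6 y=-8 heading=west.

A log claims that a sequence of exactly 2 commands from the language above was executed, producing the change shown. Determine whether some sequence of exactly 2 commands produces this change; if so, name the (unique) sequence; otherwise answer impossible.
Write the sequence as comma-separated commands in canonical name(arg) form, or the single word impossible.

key: heading stays W — rotations cancel among the 2 commands
start: x=2 y=0 heading=west
[1] after arc(left, 4): x=-2 y=-4 heading=south
[2] after arc(right, 4): x=-6 y=-8 heading=west
no other 2-command option fits: unique.

arc(left, 4), arc(right, 4)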